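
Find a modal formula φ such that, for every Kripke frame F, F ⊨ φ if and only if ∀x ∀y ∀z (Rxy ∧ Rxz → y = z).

This is partial functionality; the standard corresponding axiom is CD: ◇ψ → □ψ.
Suppose ◇ψ→□ψ is valid. Take Rxy, Rxz and set V(ψ)={y}. Then ◇ψ at x, so □ψ at x, so ψ at z, i.e. z=y.

◇ψ → □ψ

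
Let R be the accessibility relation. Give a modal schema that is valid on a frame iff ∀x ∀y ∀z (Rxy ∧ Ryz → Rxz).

□q → □□q

The condition is transitivity. The 4 schema □q → □□q defines it.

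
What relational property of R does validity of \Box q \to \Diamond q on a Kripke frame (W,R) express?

This is the D axiom.
It corresponds to seriality: \forall x \exists y Rxy.

seriality: \forall x \exists y Rxy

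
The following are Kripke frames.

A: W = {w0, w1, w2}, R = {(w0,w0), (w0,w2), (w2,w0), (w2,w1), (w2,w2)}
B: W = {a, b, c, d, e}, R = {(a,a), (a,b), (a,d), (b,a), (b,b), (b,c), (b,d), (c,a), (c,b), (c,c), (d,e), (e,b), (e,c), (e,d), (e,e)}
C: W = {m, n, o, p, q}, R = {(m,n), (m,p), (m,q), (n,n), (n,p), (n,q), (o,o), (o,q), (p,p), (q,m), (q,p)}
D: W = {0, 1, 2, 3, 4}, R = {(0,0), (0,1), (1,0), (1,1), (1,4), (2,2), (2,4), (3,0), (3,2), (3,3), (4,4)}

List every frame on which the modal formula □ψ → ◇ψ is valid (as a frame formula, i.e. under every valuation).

B, C, D

This is the axiom for seriality; its first-order frame correspondent is ∀x ∃y Rxy.
A: fails — world w1 has no successor.
B: holds.
C: holds.
D: holds.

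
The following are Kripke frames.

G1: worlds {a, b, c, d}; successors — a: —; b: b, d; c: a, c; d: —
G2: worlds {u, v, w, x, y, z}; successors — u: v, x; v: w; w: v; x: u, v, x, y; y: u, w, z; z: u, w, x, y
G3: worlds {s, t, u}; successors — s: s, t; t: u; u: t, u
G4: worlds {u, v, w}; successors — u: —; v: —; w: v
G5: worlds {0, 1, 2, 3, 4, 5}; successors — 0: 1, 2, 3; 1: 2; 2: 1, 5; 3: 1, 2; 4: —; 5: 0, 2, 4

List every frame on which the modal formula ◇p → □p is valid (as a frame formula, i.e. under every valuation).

Frame correspondent (Sahlqvist): ∀x ∀y ∀z (Rxy ∧ Rxz → y = z) — i.e. partial functionality.
G1: fails — b sees both b and d.
G2: fails — u sees both v and x.
G3: fails — s sees both s and t.
G4: holds.
G5: fails — 0 sees both 1 and 2.

G4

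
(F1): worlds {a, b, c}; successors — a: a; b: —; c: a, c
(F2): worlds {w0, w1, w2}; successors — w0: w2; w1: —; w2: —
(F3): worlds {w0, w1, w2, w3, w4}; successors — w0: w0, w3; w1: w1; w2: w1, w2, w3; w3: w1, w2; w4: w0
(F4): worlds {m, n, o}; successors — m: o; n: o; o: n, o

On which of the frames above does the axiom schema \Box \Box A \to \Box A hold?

Frame correspondent (Sahlqvist): \forall x \forall y (Rxy \to \exists z (Rxz \wedge Rzy)) — i.e. density.
(F1): satisfies the condition.
(F2): fails — Rw0w2 but no z with Rw0z and Rzw2.
(F3): satisfies the condition.
(F4): satisfies the condition.

(F1), (F3), (F4)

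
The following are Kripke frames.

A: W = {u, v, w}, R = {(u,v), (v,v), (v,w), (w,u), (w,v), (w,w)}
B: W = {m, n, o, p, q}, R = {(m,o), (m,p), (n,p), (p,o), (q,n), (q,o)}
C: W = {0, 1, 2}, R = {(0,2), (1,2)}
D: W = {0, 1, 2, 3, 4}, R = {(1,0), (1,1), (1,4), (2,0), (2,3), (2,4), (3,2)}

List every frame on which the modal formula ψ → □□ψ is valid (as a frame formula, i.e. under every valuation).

The schema corresponds to a generalized confluence (Geach) condition: ∀x ∀z (xR²z → ∃w (x = w ∧ z = w)).
A: fails — uR²v but u ≠ v.
B: fails — mR²o but m ≠ o.
C: satisfies the condition.
D: fails — 1R²0 but 1 ≠ 0.

C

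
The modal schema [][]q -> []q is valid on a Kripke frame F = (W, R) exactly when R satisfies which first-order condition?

This schema is the C4 axiom.
It corresponds to density: forall x forall y (Rxy -> exists z (Rxz & Rzy)).

Density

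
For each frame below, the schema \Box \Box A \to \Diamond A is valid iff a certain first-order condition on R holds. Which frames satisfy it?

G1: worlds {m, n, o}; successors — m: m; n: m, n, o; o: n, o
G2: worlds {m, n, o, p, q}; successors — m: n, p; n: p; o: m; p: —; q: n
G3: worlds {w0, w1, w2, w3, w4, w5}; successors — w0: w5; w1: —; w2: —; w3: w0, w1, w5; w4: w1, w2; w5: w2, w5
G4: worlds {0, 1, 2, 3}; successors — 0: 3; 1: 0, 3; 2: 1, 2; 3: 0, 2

This is the axiom for a generalized confluence (Geach) condition; its first-order frame correspondent is \forall x \exists w (x R^2 w \wedge xRw).
G1: ✓.
G2: fails — at n but no w with nR²w and nRw.
G3: fails — at w1 but no w with w1R²w and w1Rw.
G4: fails — at 0 but no w with 0R²w and 0Rw.
Valid on: G1.

G1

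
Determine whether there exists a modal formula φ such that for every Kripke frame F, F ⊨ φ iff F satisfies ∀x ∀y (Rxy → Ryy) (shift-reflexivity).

Definable; □(□p → p) defines it

The condition is shift-reflexivity. A defining modal formula is □(□p → p).
Suppose □(□p→p) is valid. Take Rxy and set V(p)={w : Ryw}. Then at y, □p holds; since □(□p→p) at x, □p→p at y, so p at y, i.e. Ryy.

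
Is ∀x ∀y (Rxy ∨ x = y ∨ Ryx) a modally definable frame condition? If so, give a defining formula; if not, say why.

Any modally definable frame class is closed under disjoint unions.
Take 3 disjoint single-world reflexive frames: each is trivially connected, but their disjoint union has 3 worlds with no edge between distinct components, so it is not connected.
So no modal formula (or set of formulas) defines exactly the connected frames.

No — not modally definable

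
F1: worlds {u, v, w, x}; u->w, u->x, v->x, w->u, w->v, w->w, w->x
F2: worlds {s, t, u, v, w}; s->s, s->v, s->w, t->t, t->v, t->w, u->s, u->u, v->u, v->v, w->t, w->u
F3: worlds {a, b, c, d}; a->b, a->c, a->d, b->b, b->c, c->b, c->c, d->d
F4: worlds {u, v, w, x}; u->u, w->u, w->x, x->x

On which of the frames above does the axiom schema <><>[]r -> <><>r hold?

This is the axiom for a generalized confluence (Geach) condition; its first-order frame correspondent is forall x forall y (x R^2 y -> exists w (yRw & x R^2 w)).
F1: fails — uR²x but no t with xRt and uR²t.
F2: satisfies the condition.
F3: satisfies the condition.
F4: satisfies the condition.

F2, F3, F4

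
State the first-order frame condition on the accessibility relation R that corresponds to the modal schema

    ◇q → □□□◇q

∀x ∀y ∀z ((xRy ∧ xR³z) → ∃w (y = w ∧ zRw))

This is a Sahlqvist (Geach-type) schema ◇^1□^0q → □^3◇^1q.
Minimal-valuation argument: fix x; take any y with xR^1y and any z with xR^3z. Set V(q) to the set of worlds R-reachable from y in exactly 0 steps. Then □^0q holds at y, so the antecedent holds at x; validity forces ◇^1q at z, giving a w with zR^1w and yR^0w.
First-order correspondent: ∀x ∀y ∀z ((xRy ∧ xR³z) → ∃w (y = w ∧ zRw)).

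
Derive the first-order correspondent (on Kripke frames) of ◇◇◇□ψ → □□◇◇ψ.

This is a Sahlqvist (Geach-type) schema ◇^3□^1ψ → □^2◇^2ψ.
Minimal-valuation argument: fix x; take any y with xR^3y and any z with xR^2z. Set V(ψ) to the set of worlds R-reachable from y in exactly 1 step. Then □^1ψ holds at y, so the antecedent holds at x; validity forces ◇^2ψ at z, giving a w with zR^2w and yR^1w.
First-order correspondent: ∀x ∀y ∀z ((xR³y ∧ xR²z) → ∃w (yRw ∧ zR²w)).

∀x ∀y ∀z ((xR³y ∧ xR²z) → ∃w (yRw ∧ zR²w))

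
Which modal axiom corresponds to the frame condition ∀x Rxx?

□ψ → ψ

The condition is reflexivity. The T schema □ψ → ψ defines it.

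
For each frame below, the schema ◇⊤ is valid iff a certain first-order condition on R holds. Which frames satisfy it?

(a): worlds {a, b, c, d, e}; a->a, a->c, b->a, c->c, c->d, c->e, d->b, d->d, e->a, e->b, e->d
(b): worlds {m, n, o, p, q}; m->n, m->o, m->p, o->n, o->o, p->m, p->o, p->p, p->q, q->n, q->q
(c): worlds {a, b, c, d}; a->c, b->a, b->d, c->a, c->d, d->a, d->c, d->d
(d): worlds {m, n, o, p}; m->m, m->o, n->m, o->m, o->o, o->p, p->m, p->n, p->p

(a), (c), (d)

The schema corresponds to seriality: ∀x ∃y Rxy.
(a): satisfies the condition.
(b): fails — world n has no successor.
(c): satisfies the condition.
(d): satisfies the condition.
Valid on: (a), (c), (d).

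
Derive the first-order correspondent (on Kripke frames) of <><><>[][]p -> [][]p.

This is a Sahlqvist (Geach-type) schema ◇^3□^2p → □^2◇^0p.
Minimal-valuation argument: fix x; take any y with xR^3y and any z with xR^2z. Set V(p) to the set of worlds R-reachable from y in exactly 2 steps. Then □^2p holds at y, so the antecedent holds at x; validity forces ◇^0p at z, giving a w with zR^0w and yR^2w.
First-order correspondent: forall x forall y forall z ((x R^3 y & x R^2 z) -> exists w (y R^2 w & z = w)).

forall x forall y forall z ((x R^3 y & x R^2 z) -> exists w (y R^2 w & z = w))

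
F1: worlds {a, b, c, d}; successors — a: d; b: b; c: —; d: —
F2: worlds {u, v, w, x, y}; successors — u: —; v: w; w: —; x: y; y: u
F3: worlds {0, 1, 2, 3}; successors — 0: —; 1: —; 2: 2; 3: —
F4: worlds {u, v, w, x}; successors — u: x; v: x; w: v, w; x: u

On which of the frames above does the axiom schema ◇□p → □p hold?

This is the axiom for a generalized confluence (Geach) condition; its first-order frame correspondent is ∀x ∀y ∀z ((xRy ∧ xRz) → ∃w (yRw ∧ z = w)).
F1: fails — aRd, aRd but no w with dRw and d=w.
F2: fails — vRw, vRw but no t with wRt and w=t.
F3: condition met.
F4: fails — uRx, uRx but no t with xRt and x=t.

F3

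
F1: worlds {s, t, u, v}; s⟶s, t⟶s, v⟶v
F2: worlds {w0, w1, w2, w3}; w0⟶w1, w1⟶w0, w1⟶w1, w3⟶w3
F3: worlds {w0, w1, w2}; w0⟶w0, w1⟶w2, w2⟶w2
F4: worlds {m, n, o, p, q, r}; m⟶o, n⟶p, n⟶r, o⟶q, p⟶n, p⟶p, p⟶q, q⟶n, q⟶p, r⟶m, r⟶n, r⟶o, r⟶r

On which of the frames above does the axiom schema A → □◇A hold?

Frame correspondent (Sahlqvist): ∀x ∀y (Rxy → Ryx) — i.e. symmetry.
F1: fails — Rts but not Rst.
F2: holds.
F3: fails — Rw1w2 but not Rw2w1.
F4: fails — Rrm but not Rmr.

F2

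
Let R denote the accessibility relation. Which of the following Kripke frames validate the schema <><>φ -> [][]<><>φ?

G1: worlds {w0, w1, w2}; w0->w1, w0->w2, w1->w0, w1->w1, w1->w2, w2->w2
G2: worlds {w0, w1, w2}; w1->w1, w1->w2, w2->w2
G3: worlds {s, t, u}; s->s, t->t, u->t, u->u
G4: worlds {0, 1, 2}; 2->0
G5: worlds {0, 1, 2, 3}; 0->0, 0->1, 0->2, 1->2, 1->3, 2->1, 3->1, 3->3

This is the axiom for a generalized confluence (Geach) condition; its first-order frame correspondent is forall x forall y forall z ((x R^2 y & x R^2 z) -> exists w (y = w & z R^2 w)).
G1: fails — w0R²w0, w0R²w2 but no w with w0=w and w2R²w.
G2: fails — w1R²w1, w1R²w2 but no w with w1=w and w2R²w.
G3: fails — uR²u, uR²t but no w with u=w and tR²w.
G4: ✓.
G5: fails — 0R²0, 0R²1 but no w with 0=w and 1R²w.
Valid on: G4.

G4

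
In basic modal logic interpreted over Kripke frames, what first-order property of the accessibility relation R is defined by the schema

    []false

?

Emptiness of R

□⊥ is valid iff no world has any successor (otherwise □⊥ fails at any world with one).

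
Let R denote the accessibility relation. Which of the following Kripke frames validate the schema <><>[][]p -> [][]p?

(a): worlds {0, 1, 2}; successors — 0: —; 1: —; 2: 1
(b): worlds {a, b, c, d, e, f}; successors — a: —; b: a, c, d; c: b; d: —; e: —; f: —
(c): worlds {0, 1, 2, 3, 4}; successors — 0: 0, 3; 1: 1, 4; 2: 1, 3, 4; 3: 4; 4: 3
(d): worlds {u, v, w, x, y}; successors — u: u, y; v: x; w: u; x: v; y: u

The schema corresponds to a generalized confluence (Geach) condition: forall x forall y forall z ((x R^2 y & x R^2 z) -> exists w (y R^2 w & z = w)).
(a): holds.
(b): fails — cR²a, cR²a but no w with aR²w and a=w.
(c): fails — 0R²3, 0R²0 but no w with 3R²w and 0=w.
(d): holds.
Valid on: (a), (d).

(a), (d)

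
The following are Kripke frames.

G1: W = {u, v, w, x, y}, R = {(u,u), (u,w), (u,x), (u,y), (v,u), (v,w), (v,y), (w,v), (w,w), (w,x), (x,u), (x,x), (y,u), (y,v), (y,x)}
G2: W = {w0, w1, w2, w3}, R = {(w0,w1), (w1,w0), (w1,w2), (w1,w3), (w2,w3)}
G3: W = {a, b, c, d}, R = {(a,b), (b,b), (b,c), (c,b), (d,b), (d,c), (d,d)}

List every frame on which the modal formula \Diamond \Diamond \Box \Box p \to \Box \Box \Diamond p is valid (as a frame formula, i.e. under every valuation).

G1, G3

The schema corresponds to a generalized confluence (Geach) condition: \forall x \forall y \forall z ((x R^2 y \wedge x R^2 z) \to \exists w (y R^2 w \wedge zRw)).
G1: condition met.
G2: fails — w0R²w0, w0R²w0 but no w with w0R²w and w0Rw.
G3: condition met.
Valid on: G1, G3.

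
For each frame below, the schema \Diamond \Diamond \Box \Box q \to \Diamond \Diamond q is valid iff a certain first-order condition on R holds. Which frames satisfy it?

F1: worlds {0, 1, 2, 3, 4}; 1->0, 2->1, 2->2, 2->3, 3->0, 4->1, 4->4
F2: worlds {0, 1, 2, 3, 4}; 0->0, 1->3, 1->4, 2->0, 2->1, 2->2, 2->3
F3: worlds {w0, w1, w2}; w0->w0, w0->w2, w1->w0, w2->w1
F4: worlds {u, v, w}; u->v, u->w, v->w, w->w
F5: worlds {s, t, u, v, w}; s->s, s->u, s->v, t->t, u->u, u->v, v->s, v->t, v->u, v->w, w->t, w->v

This is the axiom for a generalized confluence (Geach) condition; its first-order frame correspondent is \forall x \forall y (x R^2 y \to \exists w (y R^2 w \wedge x R^2 w)).
F1: fails — 2R²0 but no w with 0R²w and 2R²w.
F2: fails — 2R²1 but no w with 1R²w and 2R²w.
F3: condition met.
F4: condition met.
F5: condition met.
Valid on: F3, F4, F5.

F3, F4, F5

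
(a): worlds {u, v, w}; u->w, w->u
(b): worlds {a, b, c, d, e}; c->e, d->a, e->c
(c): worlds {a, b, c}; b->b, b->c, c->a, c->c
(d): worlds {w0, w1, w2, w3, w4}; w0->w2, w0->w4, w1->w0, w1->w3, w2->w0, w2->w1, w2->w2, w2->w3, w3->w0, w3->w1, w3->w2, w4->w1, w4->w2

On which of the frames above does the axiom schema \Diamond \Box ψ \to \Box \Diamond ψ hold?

(a)

Frame correspondent (Sahlqvist): \forall x \forall y \forall z (Rxy \wedge Rxz \to \exists w (Ryw \wedge Rzw)) — i.e. convergence.
(a): condition met.
(b): fails — Rda and Rda but a and a have no common successor.
(c): fails — Rca and Rca but a and a have no common successor.
(d): fails — Rw2w1 and Rw2w0 but w1 and w0 have no common successor.
Valid on: (a).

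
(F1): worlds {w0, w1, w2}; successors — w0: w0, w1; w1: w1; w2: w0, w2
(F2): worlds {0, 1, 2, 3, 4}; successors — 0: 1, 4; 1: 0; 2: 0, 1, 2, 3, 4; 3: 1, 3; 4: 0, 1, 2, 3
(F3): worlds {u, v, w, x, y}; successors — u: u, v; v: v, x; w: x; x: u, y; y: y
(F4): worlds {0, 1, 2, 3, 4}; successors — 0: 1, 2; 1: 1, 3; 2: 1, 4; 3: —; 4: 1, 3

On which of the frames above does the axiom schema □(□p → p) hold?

(F1)

Frame correspondent (Sahlqvist): ∀x ∀y (Rxy → Ryy) — i.e. shift-reflexivity.
(F1): ✓.
(F2): fails — R10 but not R00.
(F3): fails — Rwx but not Rxx.
(F4): fails — R02 but not R22.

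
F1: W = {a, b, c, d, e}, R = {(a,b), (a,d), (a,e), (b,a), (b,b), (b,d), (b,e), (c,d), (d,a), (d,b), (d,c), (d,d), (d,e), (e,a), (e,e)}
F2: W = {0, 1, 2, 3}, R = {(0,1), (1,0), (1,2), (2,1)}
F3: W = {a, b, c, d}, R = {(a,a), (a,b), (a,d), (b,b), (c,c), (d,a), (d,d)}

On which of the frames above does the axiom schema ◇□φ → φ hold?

F2

The schema corresponds to symmetry: ∀x ∀y (Rxy → Ryx).
F1: fails — Rbe but not Reb.
F2: holds.
F3: fails — Rab but not Rba.
Valid on: F2.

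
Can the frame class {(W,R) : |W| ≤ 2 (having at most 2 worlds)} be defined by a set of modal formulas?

Any modally definable frame class is closed under disjoint unions.
Any modal formula valid on each of 3 disjoint one-world frames is valid on their disjoint union (validity is preserved under disjoint unions). Each one-world frame has |W|=1≤2, but the union has |W|=3.
Hence having at most 2 worlds is not modally definable.

Not modally definable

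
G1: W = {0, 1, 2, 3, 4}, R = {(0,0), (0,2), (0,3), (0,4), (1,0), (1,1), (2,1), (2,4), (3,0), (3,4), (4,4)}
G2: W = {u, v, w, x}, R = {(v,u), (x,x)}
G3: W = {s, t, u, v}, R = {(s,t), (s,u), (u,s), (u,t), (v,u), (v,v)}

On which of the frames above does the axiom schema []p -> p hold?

The schema corresponds to reflexivity: forall x Rxx.
G1: fails — world 2 does not see itself.
G2: fails — world u does not see itself.
G3: fails — world s does not see itself.
Valid on no frame.

none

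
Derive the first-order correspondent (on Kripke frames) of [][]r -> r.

This is a Sahlqvist (Geach-type) schema ◇^0□^2r → □^0◇^0r.
Minimal-valuation argument: fix x; take any y with xR^0y and any z with xR^0z. Set V(r) to the set of worlds R-reachable from y in exactly 2 steps. Then □^2r holds at y, so the antecedent holds at x; validity forces ◇^0r at z, giving a w with zR^0w and yR^2w.
First-order correspondent: forall x exists w (x R^2 w & x = w).

forall x exists w (x R^2 w & x = w)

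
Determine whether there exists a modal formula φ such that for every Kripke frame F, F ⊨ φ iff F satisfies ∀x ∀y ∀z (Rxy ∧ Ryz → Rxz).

Yes, by □q → □□q

Yes: it is transitivity, defined by the 4 schema □q → □□q.
Suppose □q→□□q is valid. Take Rxy, Ryz and set V(q)={w : Rxw}. Then □q at x, so □□q at x, so □q at y, so q at z, i.e. Rxz.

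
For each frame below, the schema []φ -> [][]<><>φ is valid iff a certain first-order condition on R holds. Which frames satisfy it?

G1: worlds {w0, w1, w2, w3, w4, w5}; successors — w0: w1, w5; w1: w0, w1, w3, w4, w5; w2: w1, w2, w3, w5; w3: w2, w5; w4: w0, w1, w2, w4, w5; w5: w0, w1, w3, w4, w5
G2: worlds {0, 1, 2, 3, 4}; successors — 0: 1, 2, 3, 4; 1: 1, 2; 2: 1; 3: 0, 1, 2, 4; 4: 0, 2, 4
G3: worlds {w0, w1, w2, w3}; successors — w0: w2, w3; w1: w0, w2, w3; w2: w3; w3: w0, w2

This is the axiom for a generalized confluence (Geach) condition; its first-order frame correspondent is forall x forall z (x R^2 z -> exists w (xRw & z R^2 w)).
G1: condition met.
G2: condition met.
G3: fails — w2R²w2 but no w with w2Rw and w2R²w.
Valid on: G1, G2.

G1, G2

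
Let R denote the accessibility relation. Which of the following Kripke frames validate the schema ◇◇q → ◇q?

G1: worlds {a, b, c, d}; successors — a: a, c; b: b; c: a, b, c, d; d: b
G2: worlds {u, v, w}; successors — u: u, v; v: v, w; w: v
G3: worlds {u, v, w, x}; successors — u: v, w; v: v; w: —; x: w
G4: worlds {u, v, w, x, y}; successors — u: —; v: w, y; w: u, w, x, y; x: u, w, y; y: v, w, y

G3

Frame correspondent (Sahlqvist): ∀x ∀y ∀z (Rxy ∧ Ryz → Rxz) — i.e. transitivity.
G1: fails — Rac and Rcd but not Rad.
G2: fails — Ruv and Rvw but not Ruw.
G3: satisfies the condition.
G4: fails — Rxw and Rwx but not Rxx.
Valid on: G3.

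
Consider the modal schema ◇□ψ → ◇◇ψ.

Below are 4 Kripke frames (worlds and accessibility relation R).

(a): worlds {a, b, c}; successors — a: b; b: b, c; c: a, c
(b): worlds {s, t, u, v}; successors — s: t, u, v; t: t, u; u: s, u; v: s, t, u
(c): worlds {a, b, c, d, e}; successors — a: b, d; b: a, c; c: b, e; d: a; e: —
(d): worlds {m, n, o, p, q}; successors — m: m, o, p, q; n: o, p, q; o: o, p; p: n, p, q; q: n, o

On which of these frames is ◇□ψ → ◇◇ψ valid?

(a), (b), (d)

This is the axiom for a generalized confluence (Geach) condition; its first-order frame correspondent is ∀x ∀y (xRy → ∃w (yRw ∧ xR²w)).
(a): satisfies the condition.
(b): satisfies the condition.
(c): fails — cRe but no w with eRw and cR²w.
(d): satisfies the condition.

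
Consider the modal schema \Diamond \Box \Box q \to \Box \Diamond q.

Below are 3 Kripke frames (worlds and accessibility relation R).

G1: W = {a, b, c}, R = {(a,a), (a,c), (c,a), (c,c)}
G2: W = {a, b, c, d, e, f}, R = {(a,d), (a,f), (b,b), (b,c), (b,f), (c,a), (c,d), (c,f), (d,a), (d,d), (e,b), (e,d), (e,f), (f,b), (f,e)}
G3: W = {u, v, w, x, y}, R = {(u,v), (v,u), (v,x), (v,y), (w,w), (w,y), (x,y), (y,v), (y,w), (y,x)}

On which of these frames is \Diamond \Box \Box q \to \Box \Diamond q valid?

G1

Frame correspondent (Sahlqvist): \forall x \forall y \forall z ((xRy \wedge xRz) \to \exists w (y R^2 w \wedge zRw)) — i.e. a generalized confluence (Geach) condition.
G1: satisfies the condition.
G2: fails — aRd, aRf but no w with dR²w and fRw.
G3: fails — vRu, vRu but no t with uR²t and uRt.
Valid on: G1.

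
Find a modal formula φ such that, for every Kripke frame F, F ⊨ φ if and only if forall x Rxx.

A defining formula is □r → r (the T axiom).

□r → r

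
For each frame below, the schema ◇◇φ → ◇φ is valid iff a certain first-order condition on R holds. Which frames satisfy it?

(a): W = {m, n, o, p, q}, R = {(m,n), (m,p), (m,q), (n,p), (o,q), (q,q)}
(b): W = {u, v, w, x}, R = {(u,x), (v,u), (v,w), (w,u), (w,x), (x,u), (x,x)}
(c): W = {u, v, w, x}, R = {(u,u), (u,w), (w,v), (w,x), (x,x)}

(a)

The schema corresponds to a generalized confluence (Geach) condition: ∀x ∀y (xR²y → ∃w (y = w ∧ xRw)).
(a): satisfies the condition.
(b): fails — uR²u but no t with u=t and uRt.
(c): fails — uR²v but no t with v=t and uRt.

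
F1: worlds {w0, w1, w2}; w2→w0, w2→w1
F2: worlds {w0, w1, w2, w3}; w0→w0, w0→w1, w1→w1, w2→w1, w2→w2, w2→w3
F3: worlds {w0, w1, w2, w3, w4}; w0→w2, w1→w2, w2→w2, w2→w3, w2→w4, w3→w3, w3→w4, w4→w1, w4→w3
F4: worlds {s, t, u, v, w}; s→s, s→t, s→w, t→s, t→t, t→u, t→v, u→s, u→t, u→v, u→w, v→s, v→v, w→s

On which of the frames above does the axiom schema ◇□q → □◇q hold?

The schema corresponds to convergence: ∀x ∀y ∀z (Rxy ∧ Rxz → ∃w (Ryw ∧ Rzw)).
F1: fails — Rw2w0 and Rw2w0 but w0 and w0 have no common successor.
F2: fails — Rw2w1 and Rw2w3 but w1 and w3 have no common successor.
F3: fails — Rw4w1 and Rw4w3 but w1 and w3 have no common successor.
F4: condition met.
Valid on: F4.

F4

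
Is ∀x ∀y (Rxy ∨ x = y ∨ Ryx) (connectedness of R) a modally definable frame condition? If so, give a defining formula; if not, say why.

Modal frame validity is preserved under disjoint unions.
Take 2 disjoint single-world reflexive frames: each is trivially connected, but their disjoint union has 2 worlds with no edge between distinct components, so it is not connected.
So the class is not modally definable.

Not modally definable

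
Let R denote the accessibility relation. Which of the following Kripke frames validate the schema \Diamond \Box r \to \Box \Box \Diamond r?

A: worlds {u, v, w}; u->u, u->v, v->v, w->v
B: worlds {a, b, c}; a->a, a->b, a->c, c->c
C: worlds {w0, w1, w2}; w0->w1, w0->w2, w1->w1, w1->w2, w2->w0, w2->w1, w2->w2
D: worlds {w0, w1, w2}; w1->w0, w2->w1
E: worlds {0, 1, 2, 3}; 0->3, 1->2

This is the axiom for a generalized confluence (Geach) condition; its first-order frame correspondent is \forall x \forall y \forall z ((xRy \wedge x R^2 z) \to \exists w (yRw \wedge zRw)).
A: holds.
B: fails — aRa, aR²b but no w with aRw and bRw.
C: holds.
D: fails — w2Rw1, w2R²w0 but no w with w1Rw and w0Rw.
E: holds.
Valid on: A, C, E.

A, C, E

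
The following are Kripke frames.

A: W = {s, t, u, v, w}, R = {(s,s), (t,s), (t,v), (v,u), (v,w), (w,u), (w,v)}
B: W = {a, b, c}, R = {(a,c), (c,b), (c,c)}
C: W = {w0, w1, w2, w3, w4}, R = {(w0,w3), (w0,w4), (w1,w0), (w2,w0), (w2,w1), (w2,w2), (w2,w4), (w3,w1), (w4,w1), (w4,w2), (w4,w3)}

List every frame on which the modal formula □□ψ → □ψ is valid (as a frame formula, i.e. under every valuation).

B

The schema corresponds to density: ∀x ∀y (Rxy → ∃z (Rxz ∧ Rzy)).
A: fails — Rtv but no z with Rtz and Rzv.
B: condition met.
C: fails — Rw1w0 but no z with Rw1z and Rzw0.
Valid on: B.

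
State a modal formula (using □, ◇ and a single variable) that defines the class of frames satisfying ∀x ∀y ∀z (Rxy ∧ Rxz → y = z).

◇s → □s

The condition is partial functionality. The CD schema ◇s → □s defines it.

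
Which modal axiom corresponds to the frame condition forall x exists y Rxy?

□q → ◇q

The condition is seriality. The D schema □q → ◇q defines it.
Suppose □q→◇q is valid. At any x set V(q)=W. Then □q at x, so ◇q at x, so x has a successor.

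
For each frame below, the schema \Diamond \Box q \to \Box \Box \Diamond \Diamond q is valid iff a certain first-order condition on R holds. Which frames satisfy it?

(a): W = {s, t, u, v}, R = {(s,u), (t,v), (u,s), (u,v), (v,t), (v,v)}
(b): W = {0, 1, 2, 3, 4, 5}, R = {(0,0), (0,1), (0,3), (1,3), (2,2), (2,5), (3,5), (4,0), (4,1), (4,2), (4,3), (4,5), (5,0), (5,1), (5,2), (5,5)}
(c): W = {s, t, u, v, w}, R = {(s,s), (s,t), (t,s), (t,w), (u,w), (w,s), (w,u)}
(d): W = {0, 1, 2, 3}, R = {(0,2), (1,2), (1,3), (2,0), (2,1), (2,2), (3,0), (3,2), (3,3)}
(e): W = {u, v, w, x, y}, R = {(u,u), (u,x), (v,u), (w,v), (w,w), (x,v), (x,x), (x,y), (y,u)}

(d)

This is the axiom for a generalized confluence (Geach) condition; its first-order frame correspondent is \forall x \forall y \forall z ((xRy \wedge x R^2 z) \to \exists w (yRw \wedge z R^2 w)).
(a): fails — uRs, uR²t but no w with sRw and tR²w.
(b): fails — 0R0, 0R²1 but no w with 0Rw and 1R²w.
(c): fails — wRu, wR²t but no w* with uRw* and tR²w*.
(d): holds.
(e): fails — wRw, wR²v but no t with wRt and vR²t.
Valid on: (d).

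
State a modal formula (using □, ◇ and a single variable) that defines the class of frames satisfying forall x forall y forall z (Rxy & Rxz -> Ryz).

This is the Euclidean property; the standard corresponding axiom is 5: ◇q → □◇q.
Suppose ◇q→□◇q is valid. Take Rxy, Rxz and set V(q)={y}. Then ◇q at x, so □◇q at x, so ◇q at z, so some w with Rzw has q; w=y, i.e. Rzy. By symmetry of the argument, Ryz.

◇q → □◇q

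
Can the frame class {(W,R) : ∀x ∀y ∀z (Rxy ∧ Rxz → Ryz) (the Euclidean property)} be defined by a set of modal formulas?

Yes — defined by ◇p → □◇p

Yes: it is the Euclidean property, defined by the 5 schema ◇p → □◇p.
Suppose ◇p→□◇p is valid. Take Rxy, Rxz and set V(p)={y}. Then ◇p at x, so □◇p at x, so ◇p at z, so some w with Rzw has p; w=y, i.e. Rzy. By symmetry of the argument, Ryz.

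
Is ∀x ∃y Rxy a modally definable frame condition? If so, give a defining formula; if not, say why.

Yes — defined by □r → ◇r

Yes: it is seriality, defined by the D schema □r → ◇r.
Suppose □r→◇r is valid. At any x set V(r)=W. Then □r at x, so ◇r at x, so x has a successor.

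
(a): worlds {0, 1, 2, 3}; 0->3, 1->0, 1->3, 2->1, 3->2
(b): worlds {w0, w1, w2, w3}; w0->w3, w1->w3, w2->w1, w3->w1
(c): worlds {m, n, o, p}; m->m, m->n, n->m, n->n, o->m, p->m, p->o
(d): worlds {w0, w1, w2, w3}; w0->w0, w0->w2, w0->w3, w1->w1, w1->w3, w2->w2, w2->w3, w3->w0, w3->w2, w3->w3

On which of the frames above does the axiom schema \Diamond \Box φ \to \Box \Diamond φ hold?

Frame correspondent (Sahlqvist): \forall x \forall y \forall z (Rxy \wedge Rxz \to \exists w (Ryw \wedge Rzw)) — i.e. convergence.
(a): fails — R10 and R13 but 0 and 3 have no common successor.
(b): condition met.
(c): condition met.
(d): condition met.

(b), (c), (d)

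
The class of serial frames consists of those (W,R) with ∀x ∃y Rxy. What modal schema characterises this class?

The condition is seriality. The D schema □r → ◇r defines it.

□r → ◇r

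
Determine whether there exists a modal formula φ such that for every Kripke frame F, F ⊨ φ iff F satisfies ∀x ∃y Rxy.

Definable; □q → ◇q defines it

This is a Sahlqvist condition; the D axiom □q → ◇q defines it.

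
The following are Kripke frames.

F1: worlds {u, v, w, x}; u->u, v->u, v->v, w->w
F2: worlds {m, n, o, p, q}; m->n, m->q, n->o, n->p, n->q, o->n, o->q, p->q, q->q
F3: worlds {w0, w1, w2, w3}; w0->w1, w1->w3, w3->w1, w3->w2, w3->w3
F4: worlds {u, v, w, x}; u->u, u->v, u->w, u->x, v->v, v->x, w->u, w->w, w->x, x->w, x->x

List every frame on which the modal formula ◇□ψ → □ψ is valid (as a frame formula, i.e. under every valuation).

Frame correspondent (Sahlqvist): ∀x ∀y ∀z (Rxy ∧ Rxz → Ryz) — i.e. the Euclidean property.
F1: fails — Rvu and Rvv but not Ruv.
F2: fails — Rmq and Rmn but not Rqn.
F3: fails — Rw0w1 and Rw0w1 but not Rw1w1.
F4: fails — Ruv and Ruw but not Rvw.
Valid on no frame.

none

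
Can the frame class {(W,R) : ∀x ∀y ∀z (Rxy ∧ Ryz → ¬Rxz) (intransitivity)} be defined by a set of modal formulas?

Not definable by any modal formula

If a class were modally definable it would be closed under surjective bounded morphisms (Goldblatt–Thomason).
The 7-cycle (worlds s,t,u,v,w,x,y with s→t→u→v→w→x→y→s) is intransitive. Mapping every world to a single reflexive point • is a surjective bounded morphism; the reflexive point is not intransitive (R••∧R•• but R••).
Hence intransitivity is not modally definable.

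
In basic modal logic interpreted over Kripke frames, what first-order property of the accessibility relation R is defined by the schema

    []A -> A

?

Reflexivity

Suppose □A→A is valid. At any x set V(A)={w : Rxw}. Then □A holds at x, so A holds at x, i.e. Rxx.
Conversely, on a frame with reflexivity the schema holds at every world under every valuation.
So the correspondent is reflexivity.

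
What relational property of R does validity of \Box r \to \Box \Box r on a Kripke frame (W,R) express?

This schema is the 4 axiom.
It corresponds to transitivity: \forall x \forall y \forall z (Rxy \wedge Ryz \to Rxz).

transitivity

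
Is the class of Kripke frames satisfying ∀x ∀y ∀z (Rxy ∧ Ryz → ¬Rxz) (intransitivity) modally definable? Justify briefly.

Any modally definable frame class is closed under surjective bounded morphisms.
The 5-cycle (worlds s,t,u,v,w with s→t→u→v→w→s) is intransitive. Mapping every world to a single reflexive point • is a surjective bounded morphism; the reflexive point is not intransitive (R••∧R•• but R••).
So the class is not modally definable.

Not modally definable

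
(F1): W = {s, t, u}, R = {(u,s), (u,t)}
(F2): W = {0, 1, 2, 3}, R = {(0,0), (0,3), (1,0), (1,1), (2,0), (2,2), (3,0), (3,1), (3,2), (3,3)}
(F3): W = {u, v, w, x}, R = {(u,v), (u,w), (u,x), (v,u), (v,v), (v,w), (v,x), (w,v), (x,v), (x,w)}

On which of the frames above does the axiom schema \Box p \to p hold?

The schema corresponds to reflexivity: \forall x Rxx.
(F1): fails — world s does not see itself.
(F2): ✓.
(F3): fails — world u does not see itself.

(F2)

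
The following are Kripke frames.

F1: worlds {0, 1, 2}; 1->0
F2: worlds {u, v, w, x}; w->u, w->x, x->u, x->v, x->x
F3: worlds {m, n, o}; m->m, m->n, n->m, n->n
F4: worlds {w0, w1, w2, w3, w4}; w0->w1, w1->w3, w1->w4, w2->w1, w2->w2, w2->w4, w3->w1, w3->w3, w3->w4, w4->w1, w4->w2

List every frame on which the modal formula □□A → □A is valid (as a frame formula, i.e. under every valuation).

This is the axiom for density; its first-order frame correspondent is ∀x ∀y (Rxy → ∃z (Rxz ∧ Rzy)).
F1: fails — R10 but no z with R1z and Rz0.
F2: ✓.
F3: ✓.
F4: fails — Rw0w1 but no z with Rw0z and Rzw1.

F2, F3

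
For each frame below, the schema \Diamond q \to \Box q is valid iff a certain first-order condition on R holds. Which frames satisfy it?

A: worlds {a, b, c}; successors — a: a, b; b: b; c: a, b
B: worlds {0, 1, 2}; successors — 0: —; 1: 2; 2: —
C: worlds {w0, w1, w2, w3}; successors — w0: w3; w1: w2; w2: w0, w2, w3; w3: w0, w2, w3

B

Frame correspondent (Sahlqvist): \forall x \forall y \forall z (Rxy \wedge Rxz \to y = z) — i.e. partial functionality.
A: fails — a sees both a and b.
B: ✓.
C: fails — w2 sees both w0 and w2.
Valid on: B.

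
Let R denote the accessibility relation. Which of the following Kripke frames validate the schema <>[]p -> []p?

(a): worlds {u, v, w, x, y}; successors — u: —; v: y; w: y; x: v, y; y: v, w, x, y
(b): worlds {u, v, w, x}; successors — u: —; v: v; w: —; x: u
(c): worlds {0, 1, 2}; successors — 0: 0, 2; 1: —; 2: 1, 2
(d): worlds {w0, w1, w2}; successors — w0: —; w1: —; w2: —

(d)

The schema corresponds to the Euclidean property: forall x forall y forall z (Rxy & Rxz -> Ryz).
(a): fails — Rxv and Rxv but not Rvv.
(b): fails — Rxu and Rxu but not Ruu.
(c): fails — R02 and R00 but not R20.
(d): satisfies the condition.
Valid on: (d).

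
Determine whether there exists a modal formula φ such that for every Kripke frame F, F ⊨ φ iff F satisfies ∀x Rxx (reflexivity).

Yes — defined by □p → p

The condition is reflexivity. A defining modal formula is □p → p.
Suppose □p→p is valid. At any x set V(p)={w : Rxw}. Then □p holds at x, so p holds at x, i.e. Rxx.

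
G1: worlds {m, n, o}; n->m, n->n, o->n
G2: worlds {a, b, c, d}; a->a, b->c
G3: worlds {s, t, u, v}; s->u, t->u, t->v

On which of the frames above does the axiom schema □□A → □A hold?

G1

Frame correspondent (Sahlqvist): ∀x ∀y (Rxy → ∃z (Rxz ∧ Rzy)) — i.e. density.
G1: condition met.
G2: fails — Rbc but no z with Rbz and Rzc.
G3: fails — Rsu but no z with Rsz and Rzu.
Valid on: G1.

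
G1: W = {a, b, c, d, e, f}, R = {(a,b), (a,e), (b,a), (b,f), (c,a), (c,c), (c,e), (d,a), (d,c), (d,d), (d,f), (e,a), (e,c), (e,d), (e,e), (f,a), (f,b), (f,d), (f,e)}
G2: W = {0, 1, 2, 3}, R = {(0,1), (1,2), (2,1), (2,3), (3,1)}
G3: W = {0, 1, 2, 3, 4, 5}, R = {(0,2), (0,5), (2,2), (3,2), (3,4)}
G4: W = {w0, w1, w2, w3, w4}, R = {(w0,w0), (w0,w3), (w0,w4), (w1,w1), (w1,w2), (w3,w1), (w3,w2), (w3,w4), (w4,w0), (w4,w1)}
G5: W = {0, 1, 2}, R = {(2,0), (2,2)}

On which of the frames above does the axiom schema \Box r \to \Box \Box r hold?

This is the axiom for transitivity; its first-order frame correspondent is \forall x \forall y \forall z (Rxy \wedge Ryz \to Rxz).
G1: fails — Rdf and Rfb but not Rdb.
G2: fails — R31 and R12 but not R32.
G3: condition met.
G4: fails — Rw0w4 and Rw4w1 but not Rw0w1.
G5: condition met.
Valid on: G3, G5.

G3, G5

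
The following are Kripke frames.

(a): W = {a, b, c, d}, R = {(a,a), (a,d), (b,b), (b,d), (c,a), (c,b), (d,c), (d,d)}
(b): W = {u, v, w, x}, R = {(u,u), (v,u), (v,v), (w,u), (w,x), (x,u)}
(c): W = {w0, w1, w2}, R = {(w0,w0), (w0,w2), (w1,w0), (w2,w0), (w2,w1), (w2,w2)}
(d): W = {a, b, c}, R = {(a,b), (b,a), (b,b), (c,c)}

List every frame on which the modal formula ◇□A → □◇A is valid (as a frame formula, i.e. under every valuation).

(b), (c), (d)

This is the axiom for convergence; its first-order frame correspondent is ∀x ∀y ∀z (Rxy ∧ Rxz → ∃w (Ryw ∧ Rzw)).
(a): fails — Rdc and Rdd but c and d have no common successor.
(b): satisfies the condition.
(c): satisfies the condition.
(d): satisfies the condition.
Valid on: (b), (c), (d).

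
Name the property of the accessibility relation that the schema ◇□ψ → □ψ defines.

The Euclidean property

This is frame-equivalent to ◇ψ → □◇ψ (substitute ¬ψ for ψ and contrapose).
Suppose ◇ψ→□◇ψ is valid. Take Rxy, Rxz and set V(ψ)={y}. Then ◇ψ at x, so □◇ψ at x, so ◇ψ at z, so some w with Rzw has ψ; w=y, i.e. Rzy. By symmetry of the argument, Ryz.
Conversely, any frame satisfying ∀x ∀y ∀z (Rxy ∧ Rxz → Ryz) validates the schema.
So the correspondent is the Euclidean property.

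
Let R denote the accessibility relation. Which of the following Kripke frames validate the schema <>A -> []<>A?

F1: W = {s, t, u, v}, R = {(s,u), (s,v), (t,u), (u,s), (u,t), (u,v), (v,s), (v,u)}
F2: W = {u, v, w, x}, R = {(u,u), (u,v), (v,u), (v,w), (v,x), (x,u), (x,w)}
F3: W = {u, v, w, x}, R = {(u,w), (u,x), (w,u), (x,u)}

none

This is the axiom for the Euclidean property; its first-order frame correspondent is forall x forall y forall z (Rxy & Rxz -> Ryz).
F1: fails — Rsv and Rsv but not Rvv.
F2: fails — Ruv and Ruv but not Rvv.
F3: fails — Ruw and Ruw but not Rww.
Valid on no frame.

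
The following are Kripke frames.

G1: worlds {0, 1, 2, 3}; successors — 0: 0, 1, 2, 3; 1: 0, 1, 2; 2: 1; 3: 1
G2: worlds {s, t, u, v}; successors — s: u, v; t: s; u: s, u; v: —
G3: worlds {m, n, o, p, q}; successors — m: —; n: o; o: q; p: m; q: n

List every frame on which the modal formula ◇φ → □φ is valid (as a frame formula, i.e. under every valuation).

Frame correspondent (Sahlqvist): ∀x ∀y ∀z (Rxy ∧ Rxz → y = z) — i.e. partial functionality.
G1: fails — 0 sees both 0 and 1.
G2: fails — s sees both u and v.
G3: condition met.
Valid on: G3.

G3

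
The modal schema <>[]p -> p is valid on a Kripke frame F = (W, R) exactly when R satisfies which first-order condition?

Equivalently (dual form): p → □◇p.
Suppose p→□◇p is valid. Take Rxy and set V(p)={x}. Then p at x, so □◇p at x, so ◇p at y, so some z with Ryz has p; z=x, i.e. Ryx.
The converse is a direct semantic check.
So the correspondent is symmetry.

Symmetry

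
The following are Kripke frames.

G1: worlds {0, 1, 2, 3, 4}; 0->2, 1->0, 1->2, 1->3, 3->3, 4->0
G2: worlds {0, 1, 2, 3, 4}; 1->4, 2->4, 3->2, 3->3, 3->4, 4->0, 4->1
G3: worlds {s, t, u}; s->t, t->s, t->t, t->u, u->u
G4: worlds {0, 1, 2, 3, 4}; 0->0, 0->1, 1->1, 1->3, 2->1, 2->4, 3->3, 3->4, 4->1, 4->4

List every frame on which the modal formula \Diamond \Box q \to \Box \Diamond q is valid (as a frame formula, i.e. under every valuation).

The schema corresponds to convergence: \forall x \forall y \forall z (Rxy \wedge Rxz \to \exists w (Ryw \wedge Rzw)).
G1: fails — R02 and R02 but 2 and 2 have no common successor.
G2: fails — R34 and R32 but 4 and 2 have no common successor.
G3: fails — Rts and Rtu but s and u have no common successor.
G4: condition met.

G4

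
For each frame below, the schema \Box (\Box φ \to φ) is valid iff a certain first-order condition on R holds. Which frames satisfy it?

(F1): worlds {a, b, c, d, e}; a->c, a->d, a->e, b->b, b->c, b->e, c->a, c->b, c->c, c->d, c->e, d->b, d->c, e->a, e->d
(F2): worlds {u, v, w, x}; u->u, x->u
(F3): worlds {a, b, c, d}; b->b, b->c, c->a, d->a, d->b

(F2)

Frame correspondent (Sahlqvist): \forall x \forall y (Rxy \to Ryy) — i.e. shift-reflexivity.
(F1): fails — Rcd but not Rdd.
(F2): satisfies the condition.
(F3): fails — Rbc but not Rcc.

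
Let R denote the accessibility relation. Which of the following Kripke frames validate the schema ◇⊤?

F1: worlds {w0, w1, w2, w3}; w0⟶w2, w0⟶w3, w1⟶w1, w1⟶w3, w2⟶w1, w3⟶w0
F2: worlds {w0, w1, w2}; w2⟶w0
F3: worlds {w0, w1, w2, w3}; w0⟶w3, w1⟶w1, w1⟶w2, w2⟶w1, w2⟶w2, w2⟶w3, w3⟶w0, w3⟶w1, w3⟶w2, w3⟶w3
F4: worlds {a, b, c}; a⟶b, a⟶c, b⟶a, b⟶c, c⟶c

F1, F3, F4

Frame correspondent (Sahlqvist): ∀x ∃y Rxy — i.e. seriality.
F1: condition met.
F2: fails — world w0 has no successor.
F3: condition met.
F4: condition met.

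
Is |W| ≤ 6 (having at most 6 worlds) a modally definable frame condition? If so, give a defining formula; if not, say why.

Not modally definable

Any modally definable frame class is closed under disjoint unions.
Any modal formula valid on each of 7 disjoint one-world frames is valid on their disjoint union (validity is preserved under disjoint unions). Each one-world frame has |W|=1≤6, but the union has |W|=7.
Hence having at most 6 worlds is not modally definable.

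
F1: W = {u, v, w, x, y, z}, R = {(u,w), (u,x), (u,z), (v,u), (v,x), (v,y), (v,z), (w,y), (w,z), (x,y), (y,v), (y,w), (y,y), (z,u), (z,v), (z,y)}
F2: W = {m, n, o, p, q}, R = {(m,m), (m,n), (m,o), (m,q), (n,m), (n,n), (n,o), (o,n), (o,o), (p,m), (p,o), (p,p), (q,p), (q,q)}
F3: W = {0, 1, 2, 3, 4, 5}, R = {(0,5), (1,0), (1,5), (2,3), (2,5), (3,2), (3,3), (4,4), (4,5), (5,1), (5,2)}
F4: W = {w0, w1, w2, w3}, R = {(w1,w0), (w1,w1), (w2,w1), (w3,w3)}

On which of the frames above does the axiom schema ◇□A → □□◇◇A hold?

F1

Frame correspondent (Sahlqvist): ∀x ∀y ∀z ((xRy ∧ xR²z) → ∃w (yRw ∧ zR²w)) — i.e. a generalized confluence (Geach) condition.
F1: condition met.
F2: fails — mRq, mR²o but no w with qRw and oR²w.
F3: fails — 1R0, 1R²2 but no w with 0Rw and 2R²w.
F4: fails — w1Rw0, w1R²w0 but no w with w0Rw and w0R²w.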